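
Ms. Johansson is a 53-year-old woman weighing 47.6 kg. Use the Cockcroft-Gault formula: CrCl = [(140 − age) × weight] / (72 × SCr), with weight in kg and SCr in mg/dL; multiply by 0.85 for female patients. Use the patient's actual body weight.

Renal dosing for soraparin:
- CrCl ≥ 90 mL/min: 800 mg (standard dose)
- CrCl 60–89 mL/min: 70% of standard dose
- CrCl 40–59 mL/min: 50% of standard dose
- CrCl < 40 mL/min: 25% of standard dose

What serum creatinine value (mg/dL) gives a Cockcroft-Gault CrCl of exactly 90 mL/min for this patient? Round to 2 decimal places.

0.54 mg/dL

Standard dose requires CrCl ≥ 90 mL/min.
Set (140 − 53) × 47.6 × 0.85 / (72 × SCr) = 90
SCr = (140 − 53) × 47.6 × 0.85 / (72 × 90) = 0.543 mg/dL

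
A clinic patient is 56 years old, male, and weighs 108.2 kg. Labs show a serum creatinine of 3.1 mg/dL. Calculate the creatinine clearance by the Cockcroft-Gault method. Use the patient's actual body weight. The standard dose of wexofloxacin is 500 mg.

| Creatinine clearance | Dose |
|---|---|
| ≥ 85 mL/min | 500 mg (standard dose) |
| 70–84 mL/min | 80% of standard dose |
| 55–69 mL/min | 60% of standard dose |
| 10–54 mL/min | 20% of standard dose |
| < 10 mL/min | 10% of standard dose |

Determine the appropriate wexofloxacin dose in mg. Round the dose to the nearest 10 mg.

100 mg

CrCl = (140 − 56) × 108.2 / (72 × 3.1) = 9088.8 / 223.20 ≈ 40.7 mL/min
CrCl ≈ 41 mL/min → bracket 10–54 mL/min.
20% of 500 mg = 100 mg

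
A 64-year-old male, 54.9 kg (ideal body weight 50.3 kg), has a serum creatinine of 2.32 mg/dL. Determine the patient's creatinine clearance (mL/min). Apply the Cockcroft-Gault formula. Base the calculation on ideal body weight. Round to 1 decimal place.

22.9 mL/min

CrCl = (140 − 64) × 50.3 / (72 × 2.32) = 3822.8 / 167.04 ≈ 22.9 mL/min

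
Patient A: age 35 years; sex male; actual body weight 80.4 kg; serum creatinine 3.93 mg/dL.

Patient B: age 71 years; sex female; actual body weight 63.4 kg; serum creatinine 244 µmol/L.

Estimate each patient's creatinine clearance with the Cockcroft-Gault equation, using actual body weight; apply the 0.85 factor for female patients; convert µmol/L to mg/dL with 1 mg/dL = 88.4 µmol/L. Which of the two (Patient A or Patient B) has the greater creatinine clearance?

Patient A: CrCl = (140 − 35) × 80.4 / (72 × 3.93) = 8442.0 / 282.96 ≈ 29.8 mL/min
Patient B: SCr = 244 / 88.4 = 2.76 mg/dL
Patient B: CrCl = (140 − 71) × 63.4 / (72 × 2.76) × 0.85 = 4374.6 / 198.72 × 0.85 ≈ 18.7 mL/min
29.8 vs 18.7 mL/min → Patient A is higher.

Patient A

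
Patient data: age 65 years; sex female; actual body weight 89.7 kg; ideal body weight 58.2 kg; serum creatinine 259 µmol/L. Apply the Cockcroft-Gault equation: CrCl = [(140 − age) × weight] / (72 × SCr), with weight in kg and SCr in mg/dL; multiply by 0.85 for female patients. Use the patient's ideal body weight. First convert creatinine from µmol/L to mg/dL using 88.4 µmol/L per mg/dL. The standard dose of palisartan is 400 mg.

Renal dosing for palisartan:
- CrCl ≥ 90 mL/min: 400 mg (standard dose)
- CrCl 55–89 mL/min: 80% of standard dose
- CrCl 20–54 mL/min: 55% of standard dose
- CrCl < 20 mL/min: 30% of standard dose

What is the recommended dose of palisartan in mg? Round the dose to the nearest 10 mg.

120 mg

SCr = 259 / 88.4 = 2.93 mg/dL
CrCl = (140 − 65) × 58.2 / (72 × 2.93) × 0.85 = 4365.0 / 210.96 × 0.85 ≈ 17.6 mL/min
CrCl ≈ 18 mL/min → bracket < 20 mL/min.
30% of 400 mg = 120 mg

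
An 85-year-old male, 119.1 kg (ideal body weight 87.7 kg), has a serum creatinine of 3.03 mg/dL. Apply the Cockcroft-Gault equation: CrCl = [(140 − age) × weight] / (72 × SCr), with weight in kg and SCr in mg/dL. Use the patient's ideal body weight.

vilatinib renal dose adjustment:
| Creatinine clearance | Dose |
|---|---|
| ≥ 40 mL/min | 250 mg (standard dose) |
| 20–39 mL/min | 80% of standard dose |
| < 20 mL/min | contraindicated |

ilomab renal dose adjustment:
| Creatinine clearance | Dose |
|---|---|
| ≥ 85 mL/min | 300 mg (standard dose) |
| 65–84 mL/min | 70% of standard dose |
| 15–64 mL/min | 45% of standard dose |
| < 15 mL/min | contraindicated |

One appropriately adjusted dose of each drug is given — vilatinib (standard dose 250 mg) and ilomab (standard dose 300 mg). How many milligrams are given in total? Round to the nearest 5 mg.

CrCl = (140 − 85) × 87.7 / (72 × 3.03) = 4823.5 / 218.16 ≈ 22.1 mL/min
CrCl ≈ 22 mL/min.
vilatinib: 20–39 mL/min → 80% of 250 mg = 200 mg.
ilomab: 15–64 mL/min → 45% of 300 mg = 135 mg.
Total = 200 + 135 = 335 mg.

335 mg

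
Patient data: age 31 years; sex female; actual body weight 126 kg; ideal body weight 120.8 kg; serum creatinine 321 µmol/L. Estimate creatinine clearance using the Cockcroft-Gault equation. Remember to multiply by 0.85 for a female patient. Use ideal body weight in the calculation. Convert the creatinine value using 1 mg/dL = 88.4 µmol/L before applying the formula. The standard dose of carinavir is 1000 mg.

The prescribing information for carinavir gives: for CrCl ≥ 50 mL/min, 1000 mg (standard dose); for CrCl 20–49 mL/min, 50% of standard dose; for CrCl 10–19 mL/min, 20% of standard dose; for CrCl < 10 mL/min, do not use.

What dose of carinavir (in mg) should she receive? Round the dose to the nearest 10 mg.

SCr = 321 / 88.4 = 3.631 mg/dL
CrCl = (140 − 31) × 120.8 / (72 × 3.631) × 0.85 = 13167.2 / 261.43 × 0.85 ≈ 42.8 mL/min
CrCl ≈ 43 mL/min → bracket 20–49 mL/min.
50% of 1000 mg = 500 mg

500 mg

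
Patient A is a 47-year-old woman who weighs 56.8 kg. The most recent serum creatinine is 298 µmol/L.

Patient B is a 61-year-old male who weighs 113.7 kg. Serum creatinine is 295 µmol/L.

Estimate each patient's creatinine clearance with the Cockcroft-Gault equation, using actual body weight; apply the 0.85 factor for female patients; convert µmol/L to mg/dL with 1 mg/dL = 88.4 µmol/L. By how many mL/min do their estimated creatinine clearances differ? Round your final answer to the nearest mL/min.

19 mL/min

Patient A: SCr = 298 / 88.4 = 3.371 mg/dL
Patient A: CrCl = (140 − 47) × 56.8 / (72 × 3.371) × 0.85 = 5282.4 / 242.71 × 0.85 ≈ 18.5 mL/min
Patient B: SCr = 295 / 88.4 = 3.337 mg/dL
Patient B: CrCl = (140 − 61) × 113.7 / (72 × 3.337) = 8982.3 / 240.26 ≈ 37.4 mL/min
|18.5 − 37.4| = 18.9 mL/min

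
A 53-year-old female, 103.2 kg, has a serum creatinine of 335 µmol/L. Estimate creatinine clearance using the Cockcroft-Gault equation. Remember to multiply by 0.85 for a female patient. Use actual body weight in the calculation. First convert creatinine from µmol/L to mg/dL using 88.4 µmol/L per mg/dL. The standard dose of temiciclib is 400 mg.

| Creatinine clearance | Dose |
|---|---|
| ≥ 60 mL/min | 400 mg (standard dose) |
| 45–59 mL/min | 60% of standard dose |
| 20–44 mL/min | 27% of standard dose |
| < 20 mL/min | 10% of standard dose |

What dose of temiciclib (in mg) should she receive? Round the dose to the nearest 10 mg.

SCr = 335 / 88.4 = 3.79 mg/dL
CrCl = (140 − 53) × 103.2 / (72 × 3.79) × 0.85 = 8978.4 / 272.88 × 0.85 ≈ 28.0 mL/min
CrCl ≈ 28 mL/min → bracket 20–44 mL/min.
27% of 400 mg = 108 mg → 110 mg

110 mg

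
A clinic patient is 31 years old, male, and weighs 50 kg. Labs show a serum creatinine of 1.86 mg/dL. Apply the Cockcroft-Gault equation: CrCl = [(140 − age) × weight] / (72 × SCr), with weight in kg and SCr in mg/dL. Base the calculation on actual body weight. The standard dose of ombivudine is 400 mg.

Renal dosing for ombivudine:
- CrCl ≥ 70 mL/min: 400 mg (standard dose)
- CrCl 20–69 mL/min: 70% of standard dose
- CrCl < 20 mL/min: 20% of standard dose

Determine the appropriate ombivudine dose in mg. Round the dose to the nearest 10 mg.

280 mg

CrCl = (140 − 31) × 50 / (72 × 1.86) = 5450.0 / 133.92 ≈ 40.7 mL/min
CrCl ≈ 41 mL/min → bracket 20–69 mL/min.
70% of 400 mg = 280 mg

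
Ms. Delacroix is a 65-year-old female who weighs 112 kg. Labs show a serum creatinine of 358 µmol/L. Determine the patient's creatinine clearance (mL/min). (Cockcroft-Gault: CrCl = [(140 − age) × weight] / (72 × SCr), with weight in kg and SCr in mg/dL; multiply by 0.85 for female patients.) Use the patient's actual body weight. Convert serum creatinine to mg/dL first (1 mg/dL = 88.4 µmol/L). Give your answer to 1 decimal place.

24.5 mL/min

SCr = 358 / 88.4 = 4.05 mg/dL
CrCl = (140 − 65) × 112 / (72 × 4.05) × 0.85 = 8400.0 / 291.60 × 0.85 ≈ 24.5 mL/min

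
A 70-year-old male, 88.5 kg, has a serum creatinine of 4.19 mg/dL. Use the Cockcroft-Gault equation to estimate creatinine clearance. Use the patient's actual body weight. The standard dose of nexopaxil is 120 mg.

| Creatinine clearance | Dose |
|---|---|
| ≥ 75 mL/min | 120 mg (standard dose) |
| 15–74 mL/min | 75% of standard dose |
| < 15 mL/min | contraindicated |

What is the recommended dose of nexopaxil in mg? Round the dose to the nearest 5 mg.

90 mg

CrCl = (140 − 70) × 88.5 / (72 × 4.19) = 6195.0 / 301.68 ≈ 20.5 mL/min
CrCl ≈ 21 mL/min → bracket 15–74 mL/min.
75% of 120 mg = 90 mg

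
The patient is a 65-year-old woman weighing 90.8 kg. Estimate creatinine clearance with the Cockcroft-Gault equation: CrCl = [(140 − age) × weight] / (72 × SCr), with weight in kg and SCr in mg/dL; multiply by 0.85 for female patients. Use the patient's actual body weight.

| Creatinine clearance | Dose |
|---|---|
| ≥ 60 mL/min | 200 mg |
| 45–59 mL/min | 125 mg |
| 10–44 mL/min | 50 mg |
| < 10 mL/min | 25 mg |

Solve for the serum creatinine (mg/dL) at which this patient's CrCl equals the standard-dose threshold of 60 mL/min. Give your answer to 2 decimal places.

1.34 mg/dL

Standard dose requires CrCl ≥ 60 mL/min.
Set (140 − 65) × 90.8 × 0.85 / (72 × SCr) = 60
SCr = (140 − 65) × 90.8 × 0.85 / (72 × 60) = 1.340 mg/dL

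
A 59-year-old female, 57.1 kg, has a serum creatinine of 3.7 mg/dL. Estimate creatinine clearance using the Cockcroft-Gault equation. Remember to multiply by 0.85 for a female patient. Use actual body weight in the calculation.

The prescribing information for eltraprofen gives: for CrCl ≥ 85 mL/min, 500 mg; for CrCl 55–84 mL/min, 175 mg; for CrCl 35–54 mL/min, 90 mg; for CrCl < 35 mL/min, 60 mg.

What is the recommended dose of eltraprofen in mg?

60 mg

CrCl = (140 − 59) × 57.1 / (72 × 3.7) × 0.85 = 4625.1 / 266.40 × 0.85 ≈ 14.8 mL/min
CrCl ≈ 15 mL/min → bracket < 35 mL/min.
Dose for this bracket: 60 mg.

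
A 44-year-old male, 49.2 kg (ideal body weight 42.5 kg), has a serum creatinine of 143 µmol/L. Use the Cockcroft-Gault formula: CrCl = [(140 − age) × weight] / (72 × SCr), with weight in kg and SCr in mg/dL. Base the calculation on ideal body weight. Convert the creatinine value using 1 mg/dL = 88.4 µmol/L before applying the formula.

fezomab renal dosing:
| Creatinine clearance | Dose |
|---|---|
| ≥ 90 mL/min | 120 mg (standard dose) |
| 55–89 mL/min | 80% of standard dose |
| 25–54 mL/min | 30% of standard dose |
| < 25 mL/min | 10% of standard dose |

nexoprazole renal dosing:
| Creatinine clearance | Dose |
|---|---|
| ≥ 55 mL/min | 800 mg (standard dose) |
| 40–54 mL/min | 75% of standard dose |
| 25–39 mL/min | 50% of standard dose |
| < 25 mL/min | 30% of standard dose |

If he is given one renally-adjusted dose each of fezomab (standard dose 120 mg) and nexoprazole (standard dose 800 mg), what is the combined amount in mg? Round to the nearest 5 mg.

SCr = 143 / 88.4 = 1.618 mg/dL
CrCl = (140 − 44) × 42.5 / (72 × 1.618) = 4080.0 / 116.50 ≈ 35.0 mL/min
CrCl ≈ 35 mL/min.
fezomab: 25–54 mL/min → 30% of 120 mg = 36 mg.
nexoprazole: 25–39 mL/min → 50% of 800 mg = 400 mg.
Total = 36 + 400 = 436 mg.

435 mg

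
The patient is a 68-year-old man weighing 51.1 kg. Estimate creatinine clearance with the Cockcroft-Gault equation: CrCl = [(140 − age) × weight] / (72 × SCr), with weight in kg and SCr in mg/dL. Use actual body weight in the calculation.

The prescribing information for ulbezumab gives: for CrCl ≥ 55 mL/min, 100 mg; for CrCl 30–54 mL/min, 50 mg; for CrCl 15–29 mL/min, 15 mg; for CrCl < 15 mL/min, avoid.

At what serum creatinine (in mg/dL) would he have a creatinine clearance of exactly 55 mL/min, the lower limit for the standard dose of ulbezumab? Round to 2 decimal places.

Standard dose requires CrCl ≥ 55 mL/min.
Set (140 − 68) × 51.1 / (72 × SCr) = 55
SCr = (140 − 68) × 51.1 / (72 × 55) = 0.929 mg/dL

0.93 mg/dL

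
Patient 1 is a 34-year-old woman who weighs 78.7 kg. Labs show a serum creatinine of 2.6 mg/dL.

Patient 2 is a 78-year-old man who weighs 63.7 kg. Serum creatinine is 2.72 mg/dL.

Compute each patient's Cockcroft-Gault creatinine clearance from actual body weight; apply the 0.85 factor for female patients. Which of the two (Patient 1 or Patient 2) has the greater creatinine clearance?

Patient 1: CrCl = (140 − 34) × 78.7 / (72 × 2.6) × 0.85 = 8342.2 / 187.20 × 0.85 ≈ 37.9 mL/min
Patient 2: CrCl = (140 − 78) × 63.7 / (72 × 2.72) = 3949.4 / 195.84 ≈ 20.2 mL/min
37.9 vs 20.2 mL/min → Patient 1 is higher.

Patient 1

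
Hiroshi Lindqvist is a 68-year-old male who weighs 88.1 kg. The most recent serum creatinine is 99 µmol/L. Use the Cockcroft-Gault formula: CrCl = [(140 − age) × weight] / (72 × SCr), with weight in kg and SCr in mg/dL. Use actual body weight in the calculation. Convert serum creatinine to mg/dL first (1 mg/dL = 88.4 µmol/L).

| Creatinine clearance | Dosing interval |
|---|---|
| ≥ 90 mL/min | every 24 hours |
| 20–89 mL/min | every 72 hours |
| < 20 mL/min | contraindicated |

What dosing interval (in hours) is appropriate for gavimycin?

SCr = 99 / 88.4 = 1.12 mg/dL
CrCl = (140 − 68) × 88.1 / (72 × 1.12) = 6343.2 / 80.64 ≈ 78.7 mL/min
CrCl ≈ 79 mL/min → bracket 20–89 mL/min → every 72 hours.

every 72 hours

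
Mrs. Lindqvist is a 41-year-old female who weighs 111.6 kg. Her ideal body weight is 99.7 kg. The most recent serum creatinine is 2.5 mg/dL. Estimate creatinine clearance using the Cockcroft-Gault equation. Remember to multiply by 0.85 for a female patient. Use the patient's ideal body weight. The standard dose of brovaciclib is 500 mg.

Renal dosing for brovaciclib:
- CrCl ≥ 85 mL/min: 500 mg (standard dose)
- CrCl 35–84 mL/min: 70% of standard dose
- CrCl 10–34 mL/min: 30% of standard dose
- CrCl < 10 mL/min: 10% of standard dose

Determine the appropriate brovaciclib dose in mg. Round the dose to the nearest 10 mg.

350 mg

CrCl = (140 − 41) × 99.7 / (72 × 2.5) × 0.85 = 9870.3 / 180.00 × 0.85 ≈ 46.6 mL/min
CrCl ≈ 47 mL/min → bracket 35–84 mL/min.
70% of 500 mg = 350 mg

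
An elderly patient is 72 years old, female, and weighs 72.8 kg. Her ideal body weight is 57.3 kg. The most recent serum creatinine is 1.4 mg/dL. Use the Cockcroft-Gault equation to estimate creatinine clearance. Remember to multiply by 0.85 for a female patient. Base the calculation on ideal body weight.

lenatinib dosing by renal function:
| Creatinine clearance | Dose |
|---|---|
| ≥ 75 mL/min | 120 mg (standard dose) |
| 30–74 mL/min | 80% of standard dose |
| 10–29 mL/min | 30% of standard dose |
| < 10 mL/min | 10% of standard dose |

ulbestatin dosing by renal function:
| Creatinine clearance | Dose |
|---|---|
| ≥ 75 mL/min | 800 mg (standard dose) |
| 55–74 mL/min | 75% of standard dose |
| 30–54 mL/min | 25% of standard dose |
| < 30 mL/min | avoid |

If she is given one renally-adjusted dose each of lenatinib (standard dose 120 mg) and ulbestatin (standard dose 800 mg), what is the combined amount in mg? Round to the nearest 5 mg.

295 mg

CrCl = (140 − 72) × 57.3 / (72 × 1.4) × 0.85 = 3896.4 / 100.80 × 0.85 ≈ 32.9 mL/min
CrCl ≈ 33 mL/min.
lenatinib: 30–74 mL/min → 80% of 120 mg = 96 mg.
ulbestatin: 30–54 mL/min → 25% of 800 mg = 200 mg.
Total = 96 + 200 = 296 mg.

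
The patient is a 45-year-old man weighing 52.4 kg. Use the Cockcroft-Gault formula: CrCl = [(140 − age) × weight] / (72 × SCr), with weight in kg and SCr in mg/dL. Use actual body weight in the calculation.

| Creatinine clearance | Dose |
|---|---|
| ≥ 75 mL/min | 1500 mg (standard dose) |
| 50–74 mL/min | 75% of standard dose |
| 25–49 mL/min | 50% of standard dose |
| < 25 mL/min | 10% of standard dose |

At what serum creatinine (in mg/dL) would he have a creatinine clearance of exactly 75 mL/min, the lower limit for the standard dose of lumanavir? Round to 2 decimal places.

Standard dose requires CrCl ≥ 75 mL/min.
Set (140 − 45) × 52.4 / (72 × SCr) = 75
SCr = (140 − 45) × 52.4 / (72 × 75) = 0.922 mg/dL

0.92 mg/dL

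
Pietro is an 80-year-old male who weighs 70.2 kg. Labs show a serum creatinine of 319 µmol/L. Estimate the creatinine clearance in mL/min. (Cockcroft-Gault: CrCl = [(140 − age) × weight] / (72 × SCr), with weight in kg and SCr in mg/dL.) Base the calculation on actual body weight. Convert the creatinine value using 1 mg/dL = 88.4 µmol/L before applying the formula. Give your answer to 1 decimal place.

SCr = 319 / 88.4 = 3.609 mg/dL
CrCl = (140 − 80) × 70.2 / (72 × 3.609) = 4212.0 / 259.85 ≈ 16.2 mL/min

16.2 mL/min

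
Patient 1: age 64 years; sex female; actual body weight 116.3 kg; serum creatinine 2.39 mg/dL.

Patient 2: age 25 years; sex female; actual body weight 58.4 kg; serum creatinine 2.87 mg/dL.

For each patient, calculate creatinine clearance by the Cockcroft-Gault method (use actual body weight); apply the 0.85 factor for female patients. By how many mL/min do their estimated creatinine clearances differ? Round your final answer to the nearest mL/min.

16 mL/min

Patient 1: CrCl = (140 − 64) × 116.3 / (72 × 2.39) × 0.85 = 8838.8 / 172.08 × 0.85 ≈ 43.7 mL/min
Patient 2: CrCl = (140 − 25) × 58.4 / (72 × 2.87) × 0.85 = 6716.0 / 206.64 × 0.85 ≈ 27.6 mL/min
|43.7 − 27.6| = 16.1 mL/min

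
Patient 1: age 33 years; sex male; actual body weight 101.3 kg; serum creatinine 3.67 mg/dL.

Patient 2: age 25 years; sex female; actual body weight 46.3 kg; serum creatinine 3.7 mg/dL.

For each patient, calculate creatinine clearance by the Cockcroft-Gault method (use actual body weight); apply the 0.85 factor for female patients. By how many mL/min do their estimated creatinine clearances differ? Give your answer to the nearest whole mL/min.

24 mL/min

Patient 1: CrCl = (140 − 33) × 101.3 / (72 × 3.67) = 10839.1 / 264.24 ≈ 41.0 mL/min
Patient 2: CrCl = (140 − 25) × 46.3 / (72 × 3.7) × 0.85 = 5324.5 / 266.40 × 0.85 ≈ 17.0 mL/min
|41.0 − 17.0| = 24.0 mL/min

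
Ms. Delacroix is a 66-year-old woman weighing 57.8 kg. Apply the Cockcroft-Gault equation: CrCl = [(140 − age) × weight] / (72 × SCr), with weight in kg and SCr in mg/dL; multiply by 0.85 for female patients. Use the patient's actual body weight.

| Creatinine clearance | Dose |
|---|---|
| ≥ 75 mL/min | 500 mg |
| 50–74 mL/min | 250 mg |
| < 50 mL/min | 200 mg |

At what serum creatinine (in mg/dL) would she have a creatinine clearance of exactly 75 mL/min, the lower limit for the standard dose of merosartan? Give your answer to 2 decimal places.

0.67 mg/dL

Standard dose requires CrCl ≥ 75 mL/min.
Set (140 − 66) × 57.8 × 0.85 / (72 × SCr) = 75
SCr = (140 − 66) × 57.8 × 0.85 / (72 × 75) = 0.673 mg/dL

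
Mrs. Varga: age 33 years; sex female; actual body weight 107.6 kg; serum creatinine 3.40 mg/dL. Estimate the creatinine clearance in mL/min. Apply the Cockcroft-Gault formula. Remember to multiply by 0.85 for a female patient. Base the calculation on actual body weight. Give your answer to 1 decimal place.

CrCl = (140 − 33) × 107.6 / (72 × 3.4) × 0.85 = 11513.2 / 244.80 × 0.85 ≈ 40.0 mL/min

40.0 mL/min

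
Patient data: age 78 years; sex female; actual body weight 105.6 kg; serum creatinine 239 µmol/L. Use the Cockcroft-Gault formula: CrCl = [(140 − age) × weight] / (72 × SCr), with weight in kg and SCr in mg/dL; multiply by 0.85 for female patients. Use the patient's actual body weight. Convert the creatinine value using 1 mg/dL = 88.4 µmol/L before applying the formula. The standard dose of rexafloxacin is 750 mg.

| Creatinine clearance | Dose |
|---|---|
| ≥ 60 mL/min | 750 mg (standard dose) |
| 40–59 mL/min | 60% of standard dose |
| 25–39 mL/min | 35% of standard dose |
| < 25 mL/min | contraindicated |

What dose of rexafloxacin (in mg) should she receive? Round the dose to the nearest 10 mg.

260 mg

SCr = 239 / 88.4 = 2.704 mg/dL
CrCl = (140 − 78) × 105.6 / (72 × 2.704) × 0.85 = 6547.2 / 194.69 × 0.85 ≈ 28.6 mL/min
CrCl ≈ 29 mL/min → bracket 25–39 mL/min.
35% of 750 mg = 262.5 mg → 260 mg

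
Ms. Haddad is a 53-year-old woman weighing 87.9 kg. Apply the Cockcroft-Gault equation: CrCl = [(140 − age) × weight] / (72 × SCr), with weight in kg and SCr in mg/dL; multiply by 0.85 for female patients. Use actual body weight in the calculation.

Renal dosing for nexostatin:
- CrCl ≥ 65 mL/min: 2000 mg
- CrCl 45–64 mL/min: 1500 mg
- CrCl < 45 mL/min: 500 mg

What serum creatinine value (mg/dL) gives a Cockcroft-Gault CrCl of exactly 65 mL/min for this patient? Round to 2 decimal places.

Standard dose requires CrCl ≥ 65 mL/min.
Set (140 − 53) × 87.9 × 0.85 / (72 × SCr) = 65
SCr = (140 − 53) × 87.9 × 0.85 / (72 × 65) = 1.389 mg/dL

1.39 mg/dL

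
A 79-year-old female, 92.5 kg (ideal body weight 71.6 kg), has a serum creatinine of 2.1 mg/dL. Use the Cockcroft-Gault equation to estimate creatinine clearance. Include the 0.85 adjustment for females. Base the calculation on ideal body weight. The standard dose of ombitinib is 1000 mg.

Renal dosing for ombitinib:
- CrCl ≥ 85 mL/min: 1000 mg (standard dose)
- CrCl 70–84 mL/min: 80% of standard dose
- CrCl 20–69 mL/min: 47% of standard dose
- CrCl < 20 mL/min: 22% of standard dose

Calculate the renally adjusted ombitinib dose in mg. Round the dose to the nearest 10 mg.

470 mg

CrCl = (140 − 79) × 71.6 / (72 × 2.1) × 0.85 = 4367.6 / 151.20 × 0.85 ≈ 24.6 mL/min
CrCl ≈ 25 mL/min → bracket 20–69 mL/min.
47% of 1000 mg = 470 mg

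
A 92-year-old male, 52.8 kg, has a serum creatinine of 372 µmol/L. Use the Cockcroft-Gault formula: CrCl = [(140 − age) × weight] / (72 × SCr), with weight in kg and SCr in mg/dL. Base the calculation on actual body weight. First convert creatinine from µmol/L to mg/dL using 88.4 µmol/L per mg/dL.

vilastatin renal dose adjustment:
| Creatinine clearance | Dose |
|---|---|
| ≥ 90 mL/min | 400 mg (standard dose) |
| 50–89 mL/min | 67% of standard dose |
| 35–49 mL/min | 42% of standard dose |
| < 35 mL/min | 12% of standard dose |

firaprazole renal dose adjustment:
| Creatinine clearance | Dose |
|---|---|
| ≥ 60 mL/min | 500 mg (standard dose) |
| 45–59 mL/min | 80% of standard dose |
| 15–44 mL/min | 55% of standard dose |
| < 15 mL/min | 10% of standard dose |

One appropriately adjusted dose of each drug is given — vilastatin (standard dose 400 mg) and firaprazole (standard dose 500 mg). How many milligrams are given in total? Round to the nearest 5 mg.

SCr = 372 / 88.4 = 4.208 mg/dL
CrCl = (140 − 92) × 52.8 / (72 × 4.208) = 2534.4 / 302.98 ≈ 8.4 mL/min
CrCl ≈ 8 mL/min.
vilastatin: < 35 mL/min → 12% of 400 mg = 48 mg.
firaprazole: < 15 mL/min → 10% of 500 mg = 50 mg.
Total = 48 + 50 = 98 mg.

100 mg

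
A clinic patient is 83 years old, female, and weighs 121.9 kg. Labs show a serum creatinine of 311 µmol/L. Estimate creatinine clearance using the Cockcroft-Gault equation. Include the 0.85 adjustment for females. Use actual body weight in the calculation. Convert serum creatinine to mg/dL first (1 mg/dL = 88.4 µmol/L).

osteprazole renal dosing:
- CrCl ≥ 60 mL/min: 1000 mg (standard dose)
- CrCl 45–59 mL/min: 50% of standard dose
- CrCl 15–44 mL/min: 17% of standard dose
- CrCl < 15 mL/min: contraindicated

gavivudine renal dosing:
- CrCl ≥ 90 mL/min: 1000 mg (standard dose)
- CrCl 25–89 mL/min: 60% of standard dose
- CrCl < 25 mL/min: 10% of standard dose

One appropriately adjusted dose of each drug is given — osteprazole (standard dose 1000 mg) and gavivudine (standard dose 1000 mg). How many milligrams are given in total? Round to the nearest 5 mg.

SCr = 311 / 88.4 = 3.518 mg/dL
CrCl = (140 − 83) × 121.9 / (72 × 3.518) × 0.85 = 6948.3 / 253.30 × 0.85 ≈ 23.3 mL/min
CrCl ≈ 23 mL/min.
osteprazole: 15–44 mL/min → 17% of 1000 mg = 170 mg.
gavivudine: < 25 mL/min → 10% of 1000 mg = 100 mg.
Total = 170 + 100 = 270 mg.

270 mg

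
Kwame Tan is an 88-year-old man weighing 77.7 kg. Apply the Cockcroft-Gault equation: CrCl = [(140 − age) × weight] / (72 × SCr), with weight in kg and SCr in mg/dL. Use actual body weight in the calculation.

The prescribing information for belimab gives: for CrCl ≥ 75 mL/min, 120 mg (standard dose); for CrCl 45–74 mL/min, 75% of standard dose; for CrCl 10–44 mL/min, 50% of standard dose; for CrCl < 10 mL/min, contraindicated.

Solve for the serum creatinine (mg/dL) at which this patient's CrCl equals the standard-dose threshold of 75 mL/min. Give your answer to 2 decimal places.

0.75 mg/dL

Standard dose requires CrCl ≥ 75 mL/min.
Set (140 − 88) × 77.7 / (72 × SCr) = 75
SCr = (140 − 88) × 77.7 / (72 × 75) = 0.748 mg/dL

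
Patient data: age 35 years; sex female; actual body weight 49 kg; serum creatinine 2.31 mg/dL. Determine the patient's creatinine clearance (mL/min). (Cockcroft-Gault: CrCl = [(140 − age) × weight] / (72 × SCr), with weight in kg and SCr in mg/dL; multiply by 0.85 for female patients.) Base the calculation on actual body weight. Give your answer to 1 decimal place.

CrCl = (140 − 35) × 49 / (72 × 2.31) × 0.85 = 5145.0 / 166.32 × 0.85 ≈ 26.3 mL/min

26.3 mL/min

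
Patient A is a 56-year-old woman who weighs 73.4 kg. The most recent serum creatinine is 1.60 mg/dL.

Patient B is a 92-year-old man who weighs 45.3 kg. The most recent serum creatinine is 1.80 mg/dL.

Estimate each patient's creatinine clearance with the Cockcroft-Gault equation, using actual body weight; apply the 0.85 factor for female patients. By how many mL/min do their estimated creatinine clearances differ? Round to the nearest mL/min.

Patient A: CrCl = (140 − 56) × 73.4 / (72 × 1.6) × 0.85 = 6165.6 / 115.20 × 0.85 ≈ 45.5 mL/min
Patient B: CrCl = (140 − 92) × 45.3 / (72 × 1.8) = 2174.4 / 129.60 ≈ 16.8 mL/min
|45.5 − 16.8| = 28.7 mL/min

29 mL/min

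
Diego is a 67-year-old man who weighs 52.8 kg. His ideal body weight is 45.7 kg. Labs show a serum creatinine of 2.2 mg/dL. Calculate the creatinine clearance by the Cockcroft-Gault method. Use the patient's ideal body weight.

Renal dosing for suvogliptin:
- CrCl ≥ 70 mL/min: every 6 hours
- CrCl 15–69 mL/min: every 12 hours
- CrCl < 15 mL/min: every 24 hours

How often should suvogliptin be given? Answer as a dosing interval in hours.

every 12 hours

CrCl = (140 − 67) × 45.7 / (72 × 2.2) = 3336.1 / 158.40 ≈ 21.1 mL/min
CrCl ≈ 21 mL/min → bracket 15–69 mL/min → every 12 hours.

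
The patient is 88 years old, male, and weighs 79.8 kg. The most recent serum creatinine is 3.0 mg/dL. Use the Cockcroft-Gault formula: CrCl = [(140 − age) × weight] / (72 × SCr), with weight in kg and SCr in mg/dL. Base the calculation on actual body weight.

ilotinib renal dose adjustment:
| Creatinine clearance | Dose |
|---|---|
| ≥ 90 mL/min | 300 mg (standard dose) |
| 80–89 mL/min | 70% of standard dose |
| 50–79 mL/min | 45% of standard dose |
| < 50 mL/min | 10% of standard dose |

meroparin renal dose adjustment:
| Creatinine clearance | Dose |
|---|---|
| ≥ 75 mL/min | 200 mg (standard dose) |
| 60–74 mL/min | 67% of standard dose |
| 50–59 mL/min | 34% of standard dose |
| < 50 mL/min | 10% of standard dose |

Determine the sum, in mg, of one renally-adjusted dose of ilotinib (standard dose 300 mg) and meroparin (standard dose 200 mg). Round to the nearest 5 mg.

50 mg

CrCl = (140 − 88) × 79.8 / (72 × 3) = 4149.6 / 216.00 ≈ 19.2 mL/min
CrCl ≈ 19 mL/min.
ilotinib: < 50 mL/min → 10% of 300 mg = 30 mg.
meroparin: < 50 mL/min → 10% of 200 mg = 20 mg.
Total = 30 + 20 = 50 mg.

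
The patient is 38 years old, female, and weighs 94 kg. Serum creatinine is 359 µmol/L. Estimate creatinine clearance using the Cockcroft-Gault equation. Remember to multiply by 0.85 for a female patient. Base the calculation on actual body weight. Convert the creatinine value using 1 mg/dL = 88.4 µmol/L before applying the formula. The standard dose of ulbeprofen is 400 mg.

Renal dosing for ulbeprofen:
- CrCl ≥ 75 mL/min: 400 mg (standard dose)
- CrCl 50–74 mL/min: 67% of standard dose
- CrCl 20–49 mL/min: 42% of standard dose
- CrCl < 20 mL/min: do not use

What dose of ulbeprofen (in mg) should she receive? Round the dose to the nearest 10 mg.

SCr = 359 / 88.4 = 4.061 mg/dL
CrCl = (140 − 38) × 94 / (72 × 4.061) × 0.85 = 9588.0 / 292.39 × 0.85 ≈ 27.9 mL/min
CrCl ≈ 28 mL/min → bracket 20–49 mL/min.
42% of 400 mg = 168 mg → 170 mg

170 mg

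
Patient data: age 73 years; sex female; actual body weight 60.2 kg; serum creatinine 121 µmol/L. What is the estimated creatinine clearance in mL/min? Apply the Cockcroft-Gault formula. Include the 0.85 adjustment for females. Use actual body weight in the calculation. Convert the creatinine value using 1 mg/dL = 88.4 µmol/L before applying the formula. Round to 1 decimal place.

SCr = 121 / 88.4 = 1.369 mg/dL
CrCl = (140 − 73) × 60.2 / (72 × 1.369) × 0.85 = 4033.4 / 98.57 × 0.85 ≈ 34.8 mL/min

34.8 mL/min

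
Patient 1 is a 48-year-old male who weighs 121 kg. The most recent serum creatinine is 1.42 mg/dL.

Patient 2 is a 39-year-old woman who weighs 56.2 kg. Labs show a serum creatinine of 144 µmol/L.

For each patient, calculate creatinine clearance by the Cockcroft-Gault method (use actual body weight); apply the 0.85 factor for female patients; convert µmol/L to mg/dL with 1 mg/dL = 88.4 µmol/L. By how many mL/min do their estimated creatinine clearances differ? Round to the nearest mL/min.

Patient 1: CrCl = (140 − 48) × 121 / (72 × 1.42) = 11132.0 / 102.24 ≈ 108.9 mL/min
Patient 2: SCr = 144 / 88.4 = 1.629 mg/dL
Patient 2: CrCl = (140 − 39) × 56.2 / (72 × 1.629) × 0.85 = 5676.2 / 117.29 × 0.85 ≈ 41.1 mL/min
|108.9 − 41.1| = 67.8 mL/min

68 mL/min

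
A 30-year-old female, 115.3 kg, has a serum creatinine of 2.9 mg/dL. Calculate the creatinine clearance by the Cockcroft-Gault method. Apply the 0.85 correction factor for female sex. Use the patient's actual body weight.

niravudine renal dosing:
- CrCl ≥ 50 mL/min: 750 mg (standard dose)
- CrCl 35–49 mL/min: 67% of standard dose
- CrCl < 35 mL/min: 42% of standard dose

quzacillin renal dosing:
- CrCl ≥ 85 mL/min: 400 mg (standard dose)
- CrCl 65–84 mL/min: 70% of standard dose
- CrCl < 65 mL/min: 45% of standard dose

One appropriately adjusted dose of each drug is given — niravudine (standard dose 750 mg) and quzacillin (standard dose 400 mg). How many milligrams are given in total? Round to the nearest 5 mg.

CrCl = (140 − 30) × 115.3 / (72 × 2.9) × 0.85 = 12683.0 / 208.80 × 0.85 ≈ 51.6 mL/min
CrCl ≈ 52 mL/min.
niravudine: ≥ 50 mL/min → 100% of 750 mg = 750 mg.
quzacillin: < 65 mL/min → 45% of 400 mg = 180 mg.
Total = 750 + 180 = 930 mg.

930 mg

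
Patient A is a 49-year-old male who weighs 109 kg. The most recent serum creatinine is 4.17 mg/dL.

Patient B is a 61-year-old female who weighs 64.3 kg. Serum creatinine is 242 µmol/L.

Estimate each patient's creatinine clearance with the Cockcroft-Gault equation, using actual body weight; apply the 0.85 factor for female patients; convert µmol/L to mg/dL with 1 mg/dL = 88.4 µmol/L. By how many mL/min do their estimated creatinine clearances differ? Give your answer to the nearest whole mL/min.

Patient A: CrCl = (140 − 49) × 109 / (72 × 4.17) = 9919.0 / 300.24 ≈ 33.0 mL/min
Patient B: SCr = 242 / 88.4 = 2.738 mg/dL
Patient B: CrCl = (140 − 61) × 64.3 / (72 × 2.738) × 0.85 = 5079.7 / 197.14 × 0.85 ≈ 21.9 mL/min
|33.0 − 21.9| = 11.1 mL/min

11 mL/min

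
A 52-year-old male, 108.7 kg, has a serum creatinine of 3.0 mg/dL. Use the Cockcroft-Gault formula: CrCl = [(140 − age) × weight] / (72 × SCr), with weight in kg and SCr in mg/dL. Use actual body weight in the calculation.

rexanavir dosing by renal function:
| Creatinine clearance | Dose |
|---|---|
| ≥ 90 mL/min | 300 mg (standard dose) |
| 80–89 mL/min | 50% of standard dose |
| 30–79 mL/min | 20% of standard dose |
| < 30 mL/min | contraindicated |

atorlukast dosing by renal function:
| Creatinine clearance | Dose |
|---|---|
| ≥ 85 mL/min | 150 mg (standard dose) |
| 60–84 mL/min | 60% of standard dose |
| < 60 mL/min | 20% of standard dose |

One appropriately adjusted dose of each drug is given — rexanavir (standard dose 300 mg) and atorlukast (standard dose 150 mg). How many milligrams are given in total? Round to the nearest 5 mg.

CrCl = (140 − 52) × 108.7 / (72 × 3) = 9565.6 / 216.00 ≈ 44.3 mL/min
CrCl ≈ 44 mL/min.
rexanavir: 30–79 mL/min → 20% of 300 mg = 60 mg.
atorlukast: < 60 mL/min → 20% of 150 mg = 30 mg.
Total = 60 + 30 = 90 mg.

90 mg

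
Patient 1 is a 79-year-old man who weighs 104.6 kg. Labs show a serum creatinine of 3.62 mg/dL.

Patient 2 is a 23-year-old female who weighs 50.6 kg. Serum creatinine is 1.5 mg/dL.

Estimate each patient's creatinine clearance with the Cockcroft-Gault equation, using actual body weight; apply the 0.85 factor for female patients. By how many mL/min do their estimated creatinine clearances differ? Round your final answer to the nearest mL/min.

Patient 1: CrCl = (140 − 79) × 104.6 / (72 × 3.62) = 6380.6 / 260.64 ≈ 24.5 mL/min
Patient 2: CrCl = (140 − 23) × 50.6 / (72 × 1.5) × 0.85 = 5920.2 / 108.00 × 0.85 ≈ 46.6 mL/min
|24.5 − 46.6| = 22.1 mL/min

22 mL/min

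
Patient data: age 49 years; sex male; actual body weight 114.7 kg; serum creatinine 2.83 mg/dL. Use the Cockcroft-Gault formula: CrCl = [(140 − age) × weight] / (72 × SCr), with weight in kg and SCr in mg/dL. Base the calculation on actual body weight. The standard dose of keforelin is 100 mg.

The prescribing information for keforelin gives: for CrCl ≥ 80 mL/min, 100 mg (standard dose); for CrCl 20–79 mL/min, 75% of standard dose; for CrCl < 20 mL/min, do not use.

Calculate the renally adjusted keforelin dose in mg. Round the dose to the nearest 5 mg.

CrCl = (140 − 49) × 114.7 / (72 × 2.83) = 10437.7 / 203.76 ≈ 51.2 mL/min
CrCl ≈ 51 mL/min → bracket 20–79 mL/min.
75% of 100 mg = 75 mg

75 mg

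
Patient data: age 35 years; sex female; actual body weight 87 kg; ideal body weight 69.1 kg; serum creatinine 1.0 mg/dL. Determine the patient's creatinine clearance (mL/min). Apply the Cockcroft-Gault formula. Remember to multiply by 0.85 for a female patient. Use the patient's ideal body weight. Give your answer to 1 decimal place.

85.7 mL/min

CrCl = (140 − 35) × 69.1 / (72 × 1) × 0.85 = 7255.5 / 72.00 × 0.85 ≈ 85.7 mL/min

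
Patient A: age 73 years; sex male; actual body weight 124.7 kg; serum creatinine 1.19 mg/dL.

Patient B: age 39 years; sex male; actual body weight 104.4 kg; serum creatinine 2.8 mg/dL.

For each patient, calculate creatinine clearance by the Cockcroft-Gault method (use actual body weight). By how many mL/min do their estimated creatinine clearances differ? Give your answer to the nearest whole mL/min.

45 mL/min

Patient A: CrCl = (140 − 73) × 124.7 / (72 × 1.19) = 8354.9 / 85.68 ≈ 97.5 mL/min
Patient B: CrCl = (140 − 39) × 104.4 / (72 × 2.8) = 10544.4 / 201.60 ≈ 52.3 mL/min
|97.5 − 52.3| = 45.2 mL/min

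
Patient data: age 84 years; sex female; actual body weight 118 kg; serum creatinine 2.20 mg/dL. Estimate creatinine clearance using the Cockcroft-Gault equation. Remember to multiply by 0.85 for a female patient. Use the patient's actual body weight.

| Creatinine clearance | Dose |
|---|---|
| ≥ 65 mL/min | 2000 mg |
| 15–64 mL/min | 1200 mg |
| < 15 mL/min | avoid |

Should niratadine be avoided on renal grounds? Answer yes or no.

CrCl = (140 − 84) × 118 / (72 × 2.2) × 0.85 = 6608.0 / 158.40 × 0.85 ≈ 35.5 mL/min
CrCl ≈ 35 mL/min, which is ≥ 15 mL/min.

no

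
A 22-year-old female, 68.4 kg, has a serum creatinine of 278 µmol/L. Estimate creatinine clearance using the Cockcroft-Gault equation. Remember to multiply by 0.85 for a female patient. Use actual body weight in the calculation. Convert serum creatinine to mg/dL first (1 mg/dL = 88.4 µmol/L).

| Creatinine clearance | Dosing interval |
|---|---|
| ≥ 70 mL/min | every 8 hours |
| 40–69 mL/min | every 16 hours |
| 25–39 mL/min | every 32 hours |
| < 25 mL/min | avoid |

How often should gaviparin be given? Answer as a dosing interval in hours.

SCr = 278 / 88.4 = 3.145 mg/dL
CrCl = (140 − 22) × 68.4 / (72 × 3.145) × 0.85 = 8071.2 / 226.44 × 0.85 ≈ 30.3 mL/min
CrCl ≈ 30 mL/min → bracket 25–39 mL/min → every 32 hours.

every 32 hours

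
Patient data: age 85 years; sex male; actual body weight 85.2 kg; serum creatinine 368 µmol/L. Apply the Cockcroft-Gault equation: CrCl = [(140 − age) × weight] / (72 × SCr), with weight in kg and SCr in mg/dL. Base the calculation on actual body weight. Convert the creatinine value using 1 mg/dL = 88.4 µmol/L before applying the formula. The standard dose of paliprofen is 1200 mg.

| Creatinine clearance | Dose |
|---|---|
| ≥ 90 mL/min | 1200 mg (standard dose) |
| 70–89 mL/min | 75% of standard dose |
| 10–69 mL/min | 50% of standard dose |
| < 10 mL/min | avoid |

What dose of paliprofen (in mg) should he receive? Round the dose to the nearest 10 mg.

600 mg

SCr = 368 / 88.4 = 4.163 mg/dL
CrCl = (140 − 85) × 85.2 / (72 × 4.163) = 4686.0 / 299.74 ≈ 15.6 mL/min
CrCl ≈ 16 mL/min → bracket 10–69 mL/min.
50% of 1200 mg = 600 mg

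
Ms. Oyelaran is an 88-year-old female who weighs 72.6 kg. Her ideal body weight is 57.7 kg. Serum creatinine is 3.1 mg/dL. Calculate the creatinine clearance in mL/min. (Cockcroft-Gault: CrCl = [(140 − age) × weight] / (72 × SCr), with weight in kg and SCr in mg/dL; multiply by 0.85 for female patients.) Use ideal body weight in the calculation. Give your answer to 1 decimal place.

CrCl = (140 − 88) × 57.7 / (72 × 3.1) × 0.85 = 3000.4 / 223.20 × 0.85 ≈ 11.4 mL/min

11.4 mL/min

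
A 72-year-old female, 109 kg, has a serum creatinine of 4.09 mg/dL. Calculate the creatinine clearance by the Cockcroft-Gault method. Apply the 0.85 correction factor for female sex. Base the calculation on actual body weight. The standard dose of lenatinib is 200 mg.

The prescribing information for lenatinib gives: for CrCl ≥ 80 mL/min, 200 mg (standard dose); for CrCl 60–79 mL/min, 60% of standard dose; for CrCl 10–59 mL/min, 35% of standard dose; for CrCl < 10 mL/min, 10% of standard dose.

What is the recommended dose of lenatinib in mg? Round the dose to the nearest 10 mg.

70 mg

CrCl = (140 − 72) × 109 / (72 × 4.09) × 0.85 = 7412.0 / 294.48 × 0.85 ≈ 21.4 mL/min
CrCl ≈ 21 mL/min → bracket 10–59 mL/min.
35% of 200 mg = 70 mg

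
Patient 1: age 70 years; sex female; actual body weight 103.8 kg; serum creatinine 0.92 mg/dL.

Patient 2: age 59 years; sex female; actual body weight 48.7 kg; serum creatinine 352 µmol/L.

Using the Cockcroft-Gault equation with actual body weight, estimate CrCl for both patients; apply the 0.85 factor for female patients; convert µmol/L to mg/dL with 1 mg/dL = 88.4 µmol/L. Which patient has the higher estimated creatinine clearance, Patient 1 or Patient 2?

Patient 1

Patient 1: CrCl = (140 − 70) × 103.8 / (72 × 0.92) × 0.85 = 7266.0 / 66.24 × 0.85 ≈ 93.2 mL/min
Patient 2: SCr = 352 / 88.4 = 3.982 mg/dL
Patient 2: CrCl = (140 − 59) × 48.7 / (72 × 3.982) × 0.85 = 3944.7 / 286.70 × 0.85 ≈ 11.7 mL/min
93.2 vs 11.7 mL/min → Patient 1 is higher.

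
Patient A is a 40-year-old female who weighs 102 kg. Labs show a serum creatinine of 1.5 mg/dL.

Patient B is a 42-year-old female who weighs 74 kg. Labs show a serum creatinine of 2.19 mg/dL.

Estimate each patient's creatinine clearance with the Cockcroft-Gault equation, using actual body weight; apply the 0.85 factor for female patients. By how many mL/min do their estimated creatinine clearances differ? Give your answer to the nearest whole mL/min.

Patient A: CrCl = (140 − 40) × 102 / (72 × 1.5) × 0.85 = 10200.0 / 108.00 × 0.85 ≈ 80.3 mL/min
Patient B: CrCl = (140 − 42) × 74 / (72 × 2.19) × 0.85 = 7252.0 / 157.68 × 0.85 ≈ 39.1 mL/min
|80.3 − 39.1| = 41.2 mL/min

41 mL/min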